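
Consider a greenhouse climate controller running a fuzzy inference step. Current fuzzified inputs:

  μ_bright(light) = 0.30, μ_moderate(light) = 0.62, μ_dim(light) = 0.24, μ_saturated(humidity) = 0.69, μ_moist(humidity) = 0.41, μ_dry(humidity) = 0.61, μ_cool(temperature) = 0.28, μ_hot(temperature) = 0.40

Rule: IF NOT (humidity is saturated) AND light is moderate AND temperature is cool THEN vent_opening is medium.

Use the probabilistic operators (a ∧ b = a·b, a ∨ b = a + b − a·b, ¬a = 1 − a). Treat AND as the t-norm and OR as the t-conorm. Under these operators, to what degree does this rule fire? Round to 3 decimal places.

firing strength: ¬saturated=1−0.69=0.31, moderate=0.62, cool=0.28; AND[a·b] → w = 0.0538

0.054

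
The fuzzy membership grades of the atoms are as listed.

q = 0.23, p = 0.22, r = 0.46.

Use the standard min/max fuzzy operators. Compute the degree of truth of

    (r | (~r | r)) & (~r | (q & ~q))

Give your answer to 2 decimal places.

~r = 1 − 0.46 = 0.54
~r | r = max(a, b) on (0.54, 0.46) = 0.54
r | (~r | r) = max(a, b) on (0.46, 0.54) = 0.54
~r = 1 − 0.46 = 0.54
~q = 1 − 0.23 = 0.77
q & ~q = min(a, b) on (0.23, 0.77) = 0.23
~r | (q & ~q) = max(a, b) on (0.54, 0.23) = 0.54
(r | (~r | r)) & (~r | (q & ~q)) = min(a, b) on (0.54, 0.54) = 0.54

0.54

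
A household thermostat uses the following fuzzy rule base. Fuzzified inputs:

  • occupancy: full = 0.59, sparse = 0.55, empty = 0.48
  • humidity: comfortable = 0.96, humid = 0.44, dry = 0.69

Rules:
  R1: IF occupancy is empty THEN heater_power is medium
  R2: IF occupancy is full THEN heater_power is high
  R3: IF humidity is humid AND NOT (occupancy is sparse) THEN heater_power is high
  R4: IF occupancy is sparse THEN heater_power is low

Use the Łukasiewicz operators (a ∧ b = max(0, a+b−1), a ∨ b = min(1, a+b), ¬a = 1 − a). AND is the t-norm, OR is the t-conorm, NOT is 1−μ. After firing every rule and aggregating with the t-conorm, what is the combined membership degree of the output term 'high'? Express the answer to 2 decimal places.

R1: empty=0.48 → w = 0.48
R2: full=0.59 → w = 0.59
R3: humid=0.44, ¬sparse=1−0.55=0.45; AND[max(0, a+b−1)] → w = 0.00
R4: sparse=0.55 → w = 0.55
Rules with consequent 'high': {R2, R3} → strengths 0.59, 0.00
Aggregate via t-conorm [min(1, a+b)]: 0.59

0.59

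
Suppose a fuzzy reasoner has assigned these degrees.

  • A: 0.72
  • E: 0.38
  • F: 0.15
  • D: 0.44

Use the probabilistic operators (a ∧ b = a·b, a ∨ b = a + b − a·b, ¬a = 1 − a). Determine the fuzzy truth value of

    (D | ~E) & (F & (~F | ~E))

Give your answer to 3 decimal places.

~E = 1 − 0.3800 = 0.6200
D | ~E = a + b − a·b on (0.4400, 0.6200) = 0.7872
~F = 1 − 0.1500 = 0.8500
~E = 1 − 0.3800 = 0.6200
~F | ~E = a + b − a·b on (0.8500, 0.6200) = 0.9430
F & (~F | ~E) = a·b on (0.1500, 0.9430) = 0.1414
(D | ~E) & (F & (~F | ~E)) = a·b on (0.7872, 0.1414) = 0.1113

0.111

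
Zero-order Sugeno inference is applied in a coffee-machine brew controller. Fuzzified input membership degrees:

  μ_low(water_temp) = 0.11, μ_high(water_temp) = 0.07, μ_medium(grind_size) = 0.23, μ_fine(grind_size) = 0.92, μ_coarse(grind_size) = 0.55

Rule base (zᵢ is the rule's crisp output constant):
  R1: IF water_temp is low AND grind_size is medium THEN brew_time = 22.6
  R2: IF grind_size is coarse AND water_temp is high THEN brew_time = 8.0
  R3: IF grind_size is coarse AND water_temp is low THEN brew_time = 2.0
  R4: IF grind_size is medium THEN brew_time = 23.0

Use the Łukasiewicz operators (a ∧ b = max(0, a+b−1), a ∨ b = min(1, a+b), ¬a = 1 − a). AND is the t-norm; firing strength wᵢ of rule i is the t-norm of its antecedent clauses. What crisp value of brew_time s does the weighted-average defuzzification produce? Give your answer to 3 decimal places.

23.000

R1 (z=22.6): low=0.11, medium=0.23; AND[max(0, a+b−1)] → w = 0.00
R2 (z=8.0): coarse=0.55, high=0.07; AND[max(0, a+b−1)] → w = 0.00
R3 (z=2.0): coarse=0.55, low=0.11; AND[max(0, a+b−1)] → w = 0.00
R4 (z=23.0): medium=0.23 → w = 0.23
Weighted average = (0.00·22.6 + 0.00·8.0 + 0.00·2.0 + 0.23·23.0) / (0.00 + 0.00 + 0.00 + 0.23)
  = 5.2900 / 0.2300 = 23.000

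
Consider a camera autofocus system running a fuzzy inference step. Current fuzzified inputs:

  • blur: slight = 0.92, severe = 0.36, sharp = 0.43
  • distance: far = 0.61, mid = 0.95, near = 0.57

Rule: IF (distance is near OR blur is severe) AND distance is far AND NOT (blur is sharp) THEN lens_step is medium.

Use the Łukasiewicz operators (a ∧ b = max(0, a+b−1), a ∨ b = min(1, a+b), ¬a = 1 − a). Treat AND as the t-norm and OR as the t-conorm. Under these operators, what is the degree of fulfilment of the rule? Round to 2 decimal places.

firing strength: (near=0.57 OR severe=0.36) = 0.93; AND[max(0, a+b−1)] with far=0.61, ¬sharp=1−0.43=0.57 → w = 0.11

0.11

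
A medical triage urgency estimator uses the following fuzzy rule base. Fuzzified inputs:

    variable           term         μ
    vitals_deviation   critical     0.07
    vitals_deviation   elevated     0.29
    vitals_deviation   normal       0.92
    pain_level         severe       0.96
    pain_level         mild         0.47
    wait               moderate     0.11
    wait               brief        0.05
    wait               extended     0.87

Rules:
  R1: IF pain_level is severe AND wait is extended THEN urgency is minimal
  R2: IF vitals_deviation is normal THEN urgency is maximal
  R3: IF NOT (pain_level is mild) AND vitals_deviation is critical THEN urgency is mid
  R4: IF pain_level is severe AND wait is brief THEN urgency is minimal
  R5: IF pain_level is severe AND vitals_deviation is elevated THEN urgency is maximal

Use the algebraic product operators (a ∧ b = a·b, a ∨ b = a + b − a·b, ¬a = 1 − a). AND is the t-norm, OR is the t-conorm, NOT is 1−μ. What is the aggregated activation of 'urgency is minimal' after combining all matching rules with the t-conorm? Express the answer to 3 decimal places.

R1: severe=0.96, extended=0.87; AND[a·b] → w = 0.8352
R2: normal=0.92 → w = 0.9200
R3: ¬mild=1−0.47=0.53, critical=0.07; AND[a·b] → w = 0.0371
R4: severe=0.96, brief=0.05; AND[a·b] → w = 0.0480
R5: severe=0.96, elevated=0.29; AND[a·b] → w = 0.2784
Rules with consequent 'minimal': {R1, R4} → strengths 0.8352, 0.0480
Aggregate via t-conorm [a + b − a·b]: 0.8431

0.843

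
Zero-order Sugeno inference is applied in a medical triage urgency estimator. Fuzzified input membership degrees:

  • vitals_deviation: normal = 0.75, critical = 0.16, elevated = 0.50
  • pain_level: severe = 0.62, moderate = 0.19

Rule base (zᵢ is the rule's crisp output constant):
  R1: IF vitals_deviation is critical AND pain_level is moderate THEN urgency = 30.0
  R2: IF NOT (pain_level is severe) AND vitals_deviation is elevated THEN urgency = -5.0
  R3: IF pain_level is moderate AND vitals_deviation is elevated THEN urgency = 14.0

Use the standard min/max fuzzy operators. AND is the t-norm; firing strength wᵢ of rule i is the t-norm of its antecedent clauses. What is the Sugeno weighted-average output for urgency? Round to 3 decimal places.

R1 (z=30.0): critical=0.16, moderate=0.19; AND[min(a, b)] → w = 0.16
R2 (z=-5.0): ¬severe=1−0.62=0.38, elevated=0.50; AND[min(a, b)] → w = 0.38
R3 (z=14.0): moderate=0.19, elevated=0.50; AND[min(a, b)] → w = 0.19
Weighted average = (0.16·30.0 + 0.38·-5.0 + 0.19·14.0) / (0.16 + 0.38 + 0.19)
  = 5.5600 / 0.7300 = 7.616

7.616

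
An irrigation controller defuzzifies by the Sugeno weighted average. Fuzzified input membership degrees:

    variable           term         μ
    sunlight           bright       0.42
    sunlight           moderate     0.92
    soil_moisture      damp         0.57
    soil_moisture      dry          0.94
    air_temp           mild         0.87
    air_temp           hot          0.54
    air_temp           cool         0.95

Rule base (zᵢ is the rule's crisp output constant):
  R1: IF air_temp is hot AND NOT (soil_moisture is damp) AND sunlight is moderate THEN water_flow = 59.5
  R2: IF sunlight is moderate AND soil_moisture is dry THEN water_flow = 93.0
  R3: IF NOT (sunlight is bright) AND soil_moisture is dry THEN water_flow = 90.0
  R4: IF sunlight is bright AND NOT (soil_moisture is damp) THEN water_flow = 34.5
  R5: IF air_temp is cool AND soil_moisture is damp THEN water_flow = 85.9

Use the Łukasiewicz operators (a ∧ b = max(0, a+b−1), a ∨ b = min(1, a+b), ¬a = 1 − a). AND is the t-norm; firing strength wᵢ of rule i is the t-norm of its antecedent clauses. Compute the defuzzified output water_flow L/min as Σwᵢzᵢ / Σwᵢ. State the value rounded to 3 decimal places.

90.236

R1 (z=59.5): hot=0.54, ¬damp=1−0.57=0.43, moderate=0.92; AND[max(0, a+b−1)] → w = 0.00
R2 (z=93.0): moderate=0.92, dry=0.94; AND[max(0, a+b−1)] → w = 0.86
R3 (z=90.0): ¬bright=1−0.42=0.58, dry=0.94; AND[max(0, a+b−1)] → w = 0.52
R4 (z=34.5): bright=0.42, ¬damp=1−0.57=0.43; AND[max(0, a+b−1)] → w = 0.00
R5 (z=85.9): cool=0.95, damp=0.57; AND[max(0, a+b−1)] → w = 0.52
Weighted average = (0.00·59.5 + 0.86·93.0 + 0.52·90.0 + 0.00·34.5 + 0.52·85.9) / (0.00 + 0.86 + 0.52 + 0.00 + 0.52)
  = 171.4480 / 1.9000 = 90.236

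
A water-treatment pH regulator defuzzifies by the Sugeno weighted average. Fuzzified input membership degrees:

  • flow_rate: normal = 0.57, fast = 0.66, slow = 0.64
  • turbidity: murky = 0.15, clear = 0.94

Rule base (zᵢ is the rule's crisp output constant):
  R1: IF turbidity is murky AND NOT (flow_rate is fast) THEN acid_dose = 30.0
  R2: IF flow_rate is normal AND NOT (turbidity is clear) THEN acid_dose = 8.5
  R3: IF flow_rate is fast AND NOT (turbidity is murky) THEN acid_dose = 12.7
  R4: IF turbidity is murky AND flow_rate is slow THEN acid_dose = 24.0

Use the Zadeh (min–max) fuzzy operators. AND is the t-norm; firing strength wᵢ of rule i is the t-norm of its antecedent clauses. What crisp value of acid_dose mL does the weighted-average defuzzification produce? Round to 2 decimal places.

16.66

R1 (z=30.0): murky=0.15, ¬fast=1−0.66=0.34; AND[min(a, b)] → w = 0.15
R2 (z=8.5): normal=0.57, ¬clear=1−0.94=0.06; AND[min(a, b)] → w = 0.06
R3 (z=12.7): fast=0.66, ¬murky=1−0.15=0.85; AND[min(a, b)] → w = 0.66
R4 (z=24.0): murky=0.15, slow=0.64; AND[min(a, b)] → w = 0.15
Weighted average = (0.15·30.0 + 0.06·8.5 + 0.66·12.7 + 0.15·24.0) / (0.15 + 0.06 + 0.66 + 0.15)
  = 16.9920 / 1.0200 = 16.66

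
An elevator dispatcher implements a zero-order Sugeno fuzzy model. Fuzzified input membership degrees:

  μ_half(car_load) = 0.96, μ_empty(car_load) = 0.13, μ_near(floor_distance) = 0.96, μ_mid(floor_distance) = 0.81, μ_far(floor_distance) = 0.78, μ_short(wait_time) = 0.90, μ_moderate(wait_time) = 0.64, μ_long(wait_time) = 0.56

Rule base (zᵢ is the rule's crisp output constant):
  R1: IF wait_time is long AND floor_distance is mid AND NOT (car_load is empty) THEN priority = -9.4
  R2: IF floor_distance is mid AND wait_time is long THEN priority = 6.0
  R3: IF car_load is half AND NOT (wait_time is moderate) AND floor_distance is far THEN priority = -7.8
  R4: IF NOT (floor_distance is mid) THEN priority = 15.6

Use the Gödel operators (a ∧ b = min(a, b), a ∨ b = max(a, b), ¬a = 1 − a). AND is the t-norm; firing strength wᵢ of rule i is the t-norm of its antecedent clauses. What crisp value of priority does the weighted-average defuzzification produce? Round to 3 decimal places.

R1 (z=-9.4): long=0.56, mid=0.81, ¬empty=1−0.13=0.87; AND[min(a, b)] → w = 0.56
R2 (z=6.0): mid=0.81, long=0.56; AND[min(a, b)] → w = 0.56
R3 (z=-7.8): half=0.96, ¬moderate=1−0.64=0.36, far=0.78; AND[min(a, b)] → w = 0.36
R4 (z=15.6): ¬mid=1−0.81=0.19 → w = 0.19
Weighted average = (0.56·-9.4 + 0.56·6.0 + 0.36·-7.8 + 0.19·15.6) / (0.56 + 0.56 + 0.36 + 0.19)
  = -1.7480 / 1.6700 = -1.047

-1.047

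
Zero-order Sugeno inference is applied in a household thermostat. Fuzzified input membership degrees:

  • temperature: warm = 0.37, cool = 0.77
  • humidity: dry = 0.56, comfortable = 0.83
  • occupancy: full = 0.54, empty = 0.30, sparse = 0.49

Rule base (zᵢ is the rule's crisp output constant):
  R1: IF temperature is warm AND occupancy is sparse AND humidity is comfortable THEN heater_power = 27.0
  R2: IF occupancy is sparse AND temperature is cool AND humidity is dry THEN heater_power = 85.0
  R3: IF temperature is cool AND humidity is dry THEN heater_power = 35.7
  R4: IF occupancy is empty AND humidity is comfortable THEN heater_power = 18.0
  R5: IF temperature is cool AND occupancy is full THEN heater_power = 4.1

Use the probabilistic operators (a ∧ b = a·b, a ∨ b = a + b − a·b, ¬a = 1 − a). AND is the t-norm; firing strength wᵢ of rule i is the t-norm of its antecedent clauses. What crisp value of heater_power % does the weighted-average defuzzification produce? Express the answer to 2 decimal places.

29.91

R1 (z=27.0): warm=0.37, sparse=0.49, comfortable=0.83; AND[a·b] → w = 0.1505
R2 (z=85.0): sparse=0.49, cool=0.77, dry=0.56; AND[a·b] → w = 0.2113
R3 (z=35.7): cool=0.77, dry=0.56; AND[a·b] → w = 0.4312
R4 (z=18.0): empty=0.30, comfortable=0.83; AND[a·b] → w = 0.2490
R5 (z=4.1): cool=0.77, full=0.54; AND[a·b] → w = 0.4158
Weighted average = (0.1505·27.0 + 0.2113·85.0 + 0.4312·35.7 + 0.2490·18.0 + 0.4158·4.1) / (0.1505 + 0.2113 + 0.4312 + 0.2490 + 0.4158)
  = 43.6030 / 1.4578 = 29.91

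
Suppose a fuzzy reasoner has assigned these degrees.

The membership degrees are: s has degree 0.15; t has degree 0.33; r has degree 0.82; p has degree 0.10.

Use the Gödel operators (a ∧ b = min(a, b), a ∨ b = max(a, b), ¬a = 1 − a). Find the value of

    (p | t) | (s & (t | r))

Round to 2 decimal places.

0.33

p | t = max(a, b) on (0.10, 0.33) = 0.33
t | r = max(a, b) on (0.33, 0.82) = 0.82
s & (t | r) = min(a, b) on (0.15, 0.82) = 0.15
(p | t) | (s & (t | r)) = max(a, b) on (0.33, 0.15) = 0.33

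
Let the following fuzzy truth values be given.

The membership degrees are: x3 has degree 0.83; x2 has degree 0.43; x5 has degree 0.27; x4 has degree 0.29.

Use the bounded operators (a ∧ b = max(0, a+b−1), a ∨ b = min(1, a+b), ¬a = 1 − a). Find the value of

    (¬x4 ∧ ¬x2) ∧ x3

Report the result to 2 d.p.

0.11

¬x4 = 1 − 0.29 = 0.71
¬x2 = 1 − 0.43 = 0.57
¬x4 ∧ ¬x2 = max(0, a+b−1) on (0.71, 0.57) = 0.28
(¬x4 ∧ ¬x2) ∧ x3 = max(0, a+b−1) on (0.28, 0.83) = 0.11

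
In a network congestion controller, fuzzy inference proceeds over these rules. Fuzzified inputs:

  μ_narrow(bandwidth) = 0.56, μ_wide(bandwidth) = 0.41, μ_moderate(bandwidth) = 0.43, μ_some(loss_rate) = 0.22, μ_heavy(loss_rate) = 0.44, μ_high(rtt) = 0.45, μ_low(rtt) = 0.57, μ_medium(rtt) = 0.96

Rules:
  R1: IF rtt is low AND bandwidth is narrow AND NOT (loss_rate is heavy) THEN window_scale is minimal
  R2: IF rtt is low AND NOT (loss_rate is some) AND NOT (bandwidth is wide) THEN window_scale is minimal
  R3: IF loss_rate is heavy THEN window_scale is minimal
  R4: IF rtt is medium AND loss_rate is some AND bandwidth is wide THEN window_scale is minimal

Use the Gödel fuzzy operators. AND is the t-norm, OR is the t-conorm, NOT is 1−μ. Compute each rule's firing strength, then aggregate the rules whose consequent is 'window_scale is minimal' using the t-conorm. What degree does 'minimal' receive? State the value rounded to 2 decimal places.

R1: low=0.57, narrow=0.56, ¬heavy=1−0.44=0.56; AND[min(a, b)] → w = 0.56
R2: low=0.57, ¬some=1−0.22=0.78, ¬wide=1−0.41=0.59; AND[min(a, b)] → w = 0.57
R3: heavy=0.44 → w = 0.44
R4: medium=0.96, some=0.22, wide=0.41; AND[min(a, b)] → w = 0.22
Rules with consequent 'minimal': {R1, R2, R3, R4} → strengths 0.56, 0.57, 0.44, 0.22
Aggregate via t-conorm [max(a, b)]: 0.57

0.57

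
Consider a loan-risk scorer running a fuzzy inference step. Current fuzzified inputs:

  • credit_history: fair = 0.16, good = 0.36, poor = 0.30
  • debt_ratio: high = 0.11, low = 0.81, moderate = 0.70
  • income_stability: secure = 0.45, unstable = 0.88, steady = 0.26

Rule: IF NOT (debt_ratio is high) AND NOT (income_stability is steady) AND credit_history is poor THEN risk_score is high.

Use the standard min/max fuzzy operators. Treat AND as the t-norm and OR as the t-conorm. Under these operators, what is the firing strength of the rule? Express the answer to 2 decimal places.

firing strength: ¬high=1−0.11=0.89, ¬steady=1−0.26=0.74, poor=0.30; AND[min(a, b)] → w = 0.30

0.30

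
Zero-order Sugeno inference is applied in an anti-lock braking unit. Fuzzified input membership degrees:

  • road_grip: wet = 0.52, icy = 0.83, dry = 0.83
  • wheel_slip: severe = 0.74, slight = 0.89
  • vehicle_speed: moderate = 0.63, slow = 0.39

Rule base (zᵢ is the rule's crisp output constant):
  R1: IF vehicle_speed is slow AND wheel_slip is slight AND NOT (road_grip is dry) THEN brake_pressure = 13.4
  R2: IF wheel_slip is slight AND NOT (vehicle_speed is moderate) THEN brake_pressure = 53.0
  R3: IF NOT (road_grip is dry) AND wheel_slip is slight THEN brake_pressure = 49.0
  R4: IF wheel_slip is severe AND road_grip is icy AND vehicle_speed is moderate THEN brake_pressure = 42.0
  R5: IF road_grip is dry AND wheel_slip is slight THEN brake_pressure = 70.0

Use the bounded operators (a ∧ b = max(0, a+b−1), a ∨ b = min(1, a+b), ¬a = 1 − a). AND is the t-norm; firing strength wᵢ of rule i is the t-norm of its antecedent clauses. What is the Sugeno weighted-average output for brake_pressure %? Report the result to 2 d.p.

R1 (z=13.4): slow=0.39, slight=0.89, ¬dry=1−0.83=0.17; AND[max(0, a+b−1)] → w = 0.00
R2 (z=53.0): slight=0.89, ¬moderate=1−0.63=0.37; AND[max(0, a+b−1)] → w = 0.26
R3 (z=49.0): ¬dry=1−0.83=0.17, slight=0.89; AND[max(0, a+b−1)] → w = 0.06
R4 (z=42.0): severe=0.74, icy=0.83, moderate=0.63; AND[max(0, a+b−1)] → w = 0.20
R5 (z=70.0): dry=0.83, slight=0.89; AND[max(0, a+b−1)] → w = 0.72
Weighted average = (0.00·13.4 + 0.26·53.0 + 0.06·49.0 + 0.20·42.0 + 0.72·70.0) / (0.00 + 0.26 + 0.06 + 0.20 + 0.72)
  = 75.5200 / 1.2400 = 60.90

60.90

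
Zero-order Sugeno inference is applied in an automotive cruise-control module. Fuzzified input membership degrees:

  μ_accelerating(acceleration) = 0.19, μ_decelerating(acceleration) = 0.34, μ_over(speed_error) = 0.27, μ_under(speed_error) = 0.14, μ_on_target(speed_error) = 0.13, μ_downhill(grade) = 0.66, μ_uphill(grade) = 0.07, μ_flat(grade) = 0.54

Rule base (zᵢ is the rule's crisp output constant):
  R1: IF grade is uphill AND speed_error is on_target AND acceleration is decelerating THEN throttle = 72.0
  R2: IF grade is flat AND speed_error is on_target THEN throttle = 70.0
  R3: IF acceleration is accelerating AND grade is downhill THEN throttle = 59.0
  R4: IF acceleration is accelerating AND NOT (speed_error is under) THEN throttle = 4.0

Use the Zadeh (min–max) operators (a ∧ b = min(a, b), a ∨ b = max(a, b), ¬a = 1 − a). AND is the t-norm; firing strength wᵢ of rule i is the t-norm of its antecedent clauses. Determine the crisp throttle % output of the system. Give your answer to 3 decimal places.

45.017

R1 (z=72.0): uphill=0.07, on_target=0.13, decelerating=0.34; AND[min(a, b)] → w = 0.07
R2 (z=70.0): flat=0.54, on_target=0.13; AND[min(a, b)] → w = 0.13
R3 (z=59.0): accelerating=0.19, downhill=0.66; AND[min(a, b)] → w = 0.19
R4 (z=4.0): accelerating=0.19, ¬under=1−0.14=0.86; AND[min(a, b)] → w = 0.19
Weighted average = (0.07·72.0 + 0.13·70.0 + 0.19·59.0 + 0.19·4.0) / (0.07 + 0.13 + 0.19 + 0.19)
  = 26.1100 / 0.5800 = 45.017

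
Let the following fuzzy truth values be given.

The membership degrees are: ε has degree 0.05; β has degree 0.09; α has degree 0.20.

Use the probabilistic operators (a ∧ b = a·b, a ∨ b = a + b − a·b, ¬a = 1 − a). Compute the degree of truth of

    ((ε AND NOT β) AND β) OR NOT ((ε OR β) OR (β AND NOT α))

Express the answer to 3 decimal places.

NOT β = 1 − 0.0900 = 0.9100
ε AND NOT β = a·b on (0.0500, 0.9100) = 0.0455
(ε AND NOT β) AND β = a·b on (0.0455, 0.0900) = 0.0041
ε OR β = a + b − a·b on (0.0500, 0.0900) = 0.1355
NOT α = 1 − 0.2000 = 0.8000
β AND NOT α = a·b on (0.0900, 0.8000) = 0.0720
(ε OR β) OR (β AND NOT α) = a + b − a·b on (0.1355, 0.0720) = 0.1977
NOT ((ε OR β) OR (β AND NOT α)) = 1 − 0.1977 = 0.8023
((ε AND NOT β) AND β) OR NOT ((ε OR β) OR (β AND NOT α)) = a + b − a·b on (0.0041, 0.8023) = 0.8031

0.803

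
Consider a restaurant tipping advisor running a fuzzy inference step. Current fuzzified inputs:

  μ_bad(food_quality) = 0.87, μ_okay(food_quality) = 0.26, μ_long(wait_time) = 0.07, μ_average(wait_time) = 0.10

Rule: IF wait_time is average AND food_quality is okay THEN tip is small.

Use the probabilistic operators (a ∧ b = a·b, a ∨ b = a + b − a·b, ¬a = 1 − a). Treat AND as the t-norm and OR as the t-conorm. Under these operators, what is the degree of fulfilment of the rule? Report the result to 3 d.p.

firing strength: average=0.10, okay=0.26; AND[a·b] → w = 0.0260

0.026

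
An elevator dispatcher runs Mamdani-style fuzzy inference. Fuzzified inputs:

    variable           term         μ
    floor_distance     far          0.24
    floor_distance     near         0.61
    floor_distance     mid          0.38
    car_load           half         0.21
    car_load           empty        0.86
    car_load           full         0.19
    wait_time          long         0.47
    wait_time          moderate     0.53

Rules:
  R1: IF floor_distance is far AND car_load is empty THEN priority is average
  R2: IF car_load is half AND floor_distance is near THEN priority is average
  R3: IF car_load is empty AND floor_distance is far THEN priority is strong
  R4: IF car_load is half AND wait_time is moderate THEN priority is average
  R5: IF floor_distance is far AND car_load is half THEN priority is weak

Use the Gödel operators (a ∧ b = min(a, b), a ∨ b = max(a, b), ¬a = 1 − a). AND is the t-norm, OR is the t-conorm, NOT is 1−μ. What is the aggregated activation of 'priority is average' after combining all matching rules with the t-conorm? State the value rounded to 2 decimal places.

R1: far=0.24, empty=0.86; AND[min(a, b)] → w = 0.24
R2: half=0.21, near=0.61; AND[min(a, b)] → w = 0.21
R3: empty=0.86, far=0.24; AND[min(a, b)] → w = 0.24
R4: half=0.21, moderate=0.53; AND[min(a, b)] → w = 0.21
R5: far=0.24, half=0.21; AND[min(a, b)] → w = 0.21
Rules with consequent 'average': {R1, R2, R4} → strengths 0.24, 0.21, 0.21
Aggregate via t-conorm [max(a, b)]: 0.24

0.24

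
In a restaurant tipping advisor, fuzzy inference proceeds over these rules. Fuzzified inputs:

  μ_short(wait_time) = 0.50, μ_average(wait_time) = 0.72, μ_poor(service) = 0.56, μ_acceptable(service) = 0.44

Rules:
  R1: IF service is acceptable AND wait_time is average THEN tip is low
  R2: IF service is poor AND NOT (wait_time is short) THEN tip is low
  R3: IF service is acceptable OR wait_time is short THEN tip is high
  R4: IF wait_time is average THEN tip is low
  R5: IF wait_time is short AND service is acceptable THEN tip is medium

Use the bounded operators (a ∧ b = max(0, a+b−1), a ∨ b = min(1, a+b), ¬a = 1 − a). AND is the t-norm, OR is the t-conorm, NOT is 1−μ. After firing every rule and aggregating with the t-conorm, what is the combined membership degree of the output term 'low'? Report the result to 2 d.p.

0.94

R1: acceptable=0.44, average=0.72; AND[max(0, a+b−1)] → w = 0.16
R2: poor=0.56, ¬short=1−0.50=0.50; AND[max(0, a+b−1)] → w = 0.06
R3: acceptable=0.44, short=0.50; OR[min(1, a+b)] → w = 0.94
R4: average=0.72 → w = 0.72
R5: short=0.50, acceptable=0.44; AND[max(0, a+b−1)] → w = 0.00
Rules with consequent 'low': {R1, R2, R4} → strengths 0.16, 0.06, 0.72
Aggregate via t-conorm [min(1, a+b)]: 0.94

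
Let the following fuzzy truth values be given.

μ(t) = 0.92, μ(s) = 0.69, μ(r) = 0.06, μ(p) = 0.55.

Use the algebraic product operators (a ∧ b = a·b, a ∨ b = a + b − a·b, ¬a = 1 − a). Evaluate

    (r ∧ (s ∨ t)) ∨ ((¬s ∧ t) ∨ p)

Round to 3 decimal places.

0.697

s ∨ t = a + b − a·b on (0.6900, 0.9200) = 0.9752
r ∧ (s ∨ t) = a·b on (0.0600, 0.9752) = 0.0585
¬s = 1 − 0.6900 = 0.3100
¬s ∧ t = a·b on (0.3100, 0.9200) = 0.2852
(¬s ∧ t) ∨ p = a + b − a·b on (0.2852, 0.5500) = 0.6783
(r ∧ (s ∨ t)) ∨ ((¬s ∧ t) ∨ p) = a + b − a·b on (0.0585, 0.6783) = 0.6972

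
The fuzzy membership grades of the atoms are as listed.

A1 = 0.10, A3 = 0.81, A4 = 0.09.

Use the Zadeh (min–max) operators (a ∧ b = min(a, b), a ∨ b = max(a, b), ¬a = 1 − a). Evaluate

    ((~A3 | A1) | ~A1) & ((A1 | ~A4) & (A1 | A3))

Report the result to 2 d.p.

0.81

~A3 = 1 − 0.81 = 0.19
~A3 | A1 = max(a, b) on (0.19, 0.10) = 0.19
~A1 = 1 − 0.10 = 0.90
(~A3 | A1) | ~A1 = max(a, b) on (0.19, 0.90) = 0.90
~A4 = 1 − 0.09 = 0.91
A1 | ~A4 = max(a, b) on (0.10, 0.91) = 0.91
A1 | A3 = max(a, b) on (0.10, 0.81) = 0.81
(A1 | ~A4) & (A1 | A3) = min(a, b) on (0.91, 0.81) = 0.81
((~A3 | A1) | ~A1) & ((A1 | ~A4) & (A1 | A3)) = min(a, b) on (0.90, 0.81) = 0.81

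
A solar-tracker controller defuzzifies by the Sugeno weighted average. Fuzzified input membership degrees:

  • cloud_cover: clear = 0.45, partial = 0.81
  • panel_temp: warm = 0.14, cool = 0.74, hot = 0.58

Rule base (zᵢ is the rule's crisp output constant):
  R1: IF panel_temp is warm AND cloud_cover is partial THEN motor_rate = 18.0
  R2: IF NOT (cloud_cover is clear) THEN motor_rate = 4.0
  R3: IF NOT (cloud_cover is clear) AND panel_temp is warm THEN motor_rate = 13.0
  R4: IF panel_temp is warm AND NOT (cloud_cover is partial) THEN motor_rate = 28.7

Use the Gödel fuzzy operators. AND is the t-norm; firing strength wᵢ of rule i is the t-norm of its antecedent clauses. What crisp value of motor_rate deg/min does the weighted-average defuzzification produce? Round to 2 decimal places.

10.88

R1 (z=18.0): warm=0.14, partial=0.81; AND[min(a, b)] → w = 0.14
R2 (z=4.0): ¬clear=1−0.45=0.55 → w = 0.55
R3 (z=13.0): ¬clear=1−0.45=0.55, warm=0.14; AND[min(a, b)] → w = 0.14
R4 (z=28.7): warm=0.14, ¬partial=1−0.81=0.19; AND[min(a, b)] → w = 0.14
Weighted average = (0.14·18.0 + 0.55·4.0 + 0.14·13.0 + 0.14·28.7) / (0.14 + 0.55 + 0.14 + 0.14)
  = 10.5580 / 0.9700 = 10.88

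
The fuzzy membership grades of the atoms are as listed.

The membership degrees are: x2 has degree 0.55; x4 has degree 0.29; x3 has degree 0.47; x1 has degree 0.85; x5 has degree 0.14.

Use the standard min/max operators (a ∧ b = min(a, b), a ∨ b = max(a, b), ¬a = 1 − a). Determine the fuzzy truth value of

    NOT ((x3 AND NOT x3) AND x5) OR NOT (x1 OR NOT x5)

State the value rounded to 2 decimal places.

0.86

NOT x3 = 1 − 0.47 = 0.53
x3 AND NOT x3 = min(a, b) on (0.47, 0.53) = 0.47
(x3 AND NOT x3) AND x5 = min(a, b) on (0.47, 0.14) = 0.14
NOT ((x3 AND NOT x3) AND x5) = 1 − 0.14 = 0.86
NOT x5 = 1 − 0.14 = 0.86
x1 OR NOT x5 = max(a, b) on (0.85, 0.86) = 0.86
NOT (x1 OR NOT x5) = 1 − 0.86 = 0.14
NOT ((x3 AND NOT x3) AND x5) OR NOT (x1 OR NOT x5) = max(a, b) on (0.86, 0.14) = 0.86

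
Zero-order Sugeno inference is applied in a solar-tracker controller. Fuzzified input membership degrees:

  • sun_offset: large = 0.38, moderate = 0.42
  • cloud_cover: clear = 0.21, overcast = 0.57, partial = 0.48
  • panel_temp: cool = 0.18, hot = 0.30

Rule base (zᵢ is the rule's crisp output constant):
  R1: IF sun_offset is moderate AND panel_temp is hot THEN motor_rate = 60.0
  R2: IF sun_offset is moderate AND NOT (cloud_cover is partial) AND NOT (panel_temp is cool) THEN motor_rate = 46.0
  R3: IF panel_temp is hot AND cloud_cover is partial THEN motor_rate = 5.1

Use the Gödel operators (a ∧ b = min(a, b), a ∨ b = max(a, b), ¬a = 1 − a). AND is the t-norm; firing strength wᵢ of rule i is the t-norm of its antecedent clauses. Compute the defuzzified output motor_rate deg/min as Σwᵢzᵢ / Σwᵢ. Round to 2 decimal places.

38.09

R1 (z=60.0): moderate=0.42, hot=0.30; AND[min(a, b)] → w = 0.30
R2 (z=46.0): moderate=0.42, ¬partial=1−0.48=0.52, ¬cool=1−0.18=0.82; AND[min(a, b)] → w = 0.42
R3 (z=5.1): hot=0.30, partial=0.48; AND[min(a, b)] → w = 0.30
Weighted average = (0.30·60.0 + 0.42·46.0 + 0.30·5.1) / (0.30 + 0.42 + 0.30)
  = 38.8500 / 1.0200 = 38.09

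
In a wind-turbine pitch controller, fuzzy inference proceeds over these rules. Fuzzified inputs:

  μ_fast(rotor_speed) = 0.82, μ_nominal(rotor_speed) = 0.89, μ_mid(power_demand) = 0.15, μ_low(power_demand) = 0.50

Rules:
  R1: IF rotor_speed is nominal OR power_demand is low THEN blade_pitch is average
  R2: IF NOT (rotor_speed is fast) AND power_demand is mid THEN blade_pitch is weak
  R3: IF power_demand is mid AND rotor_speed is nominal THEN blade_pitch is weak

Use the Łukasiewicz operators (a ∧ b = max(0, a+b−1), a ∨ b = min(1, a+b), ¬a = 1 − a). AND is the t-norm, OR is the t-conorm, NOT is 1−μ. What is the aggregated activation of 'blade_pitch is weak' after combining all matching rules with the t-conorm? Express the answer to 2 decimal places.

0.04

R1: nominal=0.89, low=0.50; OR[min(1, a+b)] → w = 1.00
R2: ¬fast=1−0.82=0.18, mid=0.15; AND[max(0, a+b−1)] → w = 0.00
R3: mid=0.15, nominal=0.89; AND[max(0, a+b−1)] → w = 0.04
Rules with consequent 'weak': {R2, R3} → strengths 0.00, 0.04
Aggregate via t-conorm [min(1, a+b)]: 0.04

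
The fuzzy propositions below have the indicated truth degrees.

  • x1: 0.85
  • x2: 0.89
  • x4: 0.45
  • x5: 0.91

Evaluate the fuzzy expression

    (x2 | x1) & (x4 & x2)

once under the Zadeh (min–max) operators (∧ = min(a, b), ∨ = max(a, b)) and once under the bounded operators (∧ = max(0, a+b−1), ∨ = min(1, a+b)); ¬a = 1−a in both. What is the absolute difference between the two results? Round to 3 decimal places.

0.110

Under Zadeh (min–max):
  x2 | x1 = max(a, b) on (0.89, 0.85) = 0.89
  x4 & x2 = min(a, b) on (0.45, 0.89) = 0.45
  (x2 | x1) & (x4 & x2) = min(a, b) on (0.89, 0.45) = 0.45
  → value = 0.4500
Under bounded:
  x2 | x1 = min(1, a+b) on (0.89, 0.85) = 1.00
  x4 & x2 = max(0, a+b−1) on (0.45, 0.89) = 0.34
  (x2 | x1) & (x4 & x2) = max(0, a+b−1) on (1.00, 0.34) = 0.34
  → value = 0.3400
|0.4500 − 0.3400| = 0.110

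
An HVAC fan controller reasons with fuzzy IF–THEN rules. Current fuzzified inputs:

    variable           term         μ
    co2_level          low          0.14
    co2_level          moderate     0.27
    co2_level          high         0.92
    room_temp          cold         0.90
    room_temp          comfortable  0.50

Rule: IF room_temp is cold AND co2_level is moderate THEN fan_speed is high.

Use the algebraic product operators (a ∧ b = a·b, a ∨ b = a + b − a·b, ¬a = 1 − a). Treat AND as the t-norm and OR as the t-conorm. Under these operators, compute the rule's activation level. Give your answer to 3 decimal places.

firing strength: cold=0.90, moderate=0.27; AND[a·b] → w = 0.2430

0.243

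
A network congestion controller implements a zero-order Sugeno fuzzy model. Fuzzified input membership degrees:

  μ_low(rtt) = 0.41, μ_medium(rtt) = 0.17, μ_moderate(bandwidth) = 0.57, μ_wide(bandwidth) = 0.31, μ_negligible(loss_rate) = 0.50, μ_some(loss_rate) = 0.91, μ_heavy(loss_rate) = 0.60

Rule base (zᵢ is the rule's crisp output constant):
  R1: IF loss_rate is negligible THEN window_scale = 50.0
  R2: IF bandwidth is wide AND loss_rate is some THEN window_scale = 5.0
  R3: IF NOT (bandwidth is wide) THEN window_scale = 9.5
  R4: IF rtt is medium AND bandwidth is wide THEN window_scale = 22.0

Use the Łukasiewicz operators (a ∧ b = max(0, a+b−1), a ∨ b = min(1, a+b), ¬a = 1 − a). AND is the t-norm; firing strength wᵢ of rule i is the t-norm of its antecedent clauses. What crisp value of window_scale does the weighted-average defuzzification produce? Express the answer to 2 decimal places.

23.16

R1 (z=50.0): negligible=0.50 → w = 0.50
R2 (z=5.0): wide=0.31, some=0.91; AND[max(0, a+b−1)] → w = 0.22
R3 (z=9.5): ¬wide=1−0.31=0.69 → w = 0.69
R4 (z=22.0): medium=0.17, wide=0.31; AND[max(0, a+b−1)] → w = 0.00
Weighted average = (0.50·50.0 + 0.22·5.0 + 0.69·9.5 + 0.00·22.0) / (0.50 + 0.22 + 0.69 + 0.00)
  = 32.6550 / 1.4100 = 23.16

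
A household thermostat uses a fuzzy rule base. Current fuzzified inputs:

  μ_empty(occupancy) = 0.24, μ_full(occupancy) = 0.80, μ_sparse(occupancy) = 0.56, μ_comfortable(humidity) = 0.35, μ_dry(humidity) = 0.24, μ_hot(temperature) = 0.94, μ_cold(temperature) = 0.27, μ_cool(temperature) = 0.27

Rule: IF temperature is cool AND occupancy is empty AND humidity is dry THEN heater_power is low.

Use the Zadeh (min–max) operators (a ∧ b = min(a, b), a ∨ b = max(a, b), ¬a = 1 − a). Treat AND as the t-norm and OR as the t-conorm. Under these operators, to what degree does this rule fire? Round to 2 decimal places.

0.24

firing strength: cool=0.27, empty=0.24, dry=0.24; AND[min(a, b)] → w = 0.24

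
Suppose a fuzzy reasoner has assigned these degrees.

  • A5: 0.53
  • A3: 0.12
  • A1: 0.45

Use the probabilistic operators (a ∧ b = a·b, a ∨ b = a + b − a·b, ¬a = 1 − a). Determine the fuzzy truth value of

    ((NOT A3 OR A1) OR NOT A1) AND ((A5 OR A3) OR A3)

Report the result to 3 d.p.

NOT A3 = 1 − 0.1200 = 0.8800
NOT A3 OR A1 = a + b − a·b on (0.8800, 0.4500) = 0.9340
NOT A1 = 1 − 0.4500 = 0.5500
(NOT A3 OR A1) OR NOT A1 = a + b − a·b on (0.9340, 0.5500) = 0.9703
A5 OR A3 = a + b − a·b on (0.5300, 0.1200) = 0.5864
(A5 OR A3) OR A3 = a + b − a·b on (0.5864, 0.1200) = 0.6360
((NOT A3 OR A1) OR NOT A1) AND ((A5 OR A3) OR A3) = a·b on (0.9703, 0.6360) = 0.6171

0.617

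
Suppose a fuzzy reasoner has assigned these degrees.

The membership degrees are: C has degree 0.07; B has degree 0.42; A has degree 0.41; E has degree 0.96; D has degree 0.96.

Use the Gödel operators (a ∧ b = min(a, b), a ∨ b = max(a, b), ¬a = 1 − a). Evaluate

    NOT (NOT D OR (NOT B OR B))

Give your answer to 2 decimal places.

NOT D = 1 − 0.96 = 0.04
NOT B = 1 − 0.42 = 0.58
NOT B OR B = max(a, b) on (0.58, 0.42) = 0.58
NOT D OR (NOT B OR B) = max(a, b) on (0.04, 0.58) = 0.58
NOT (NOT D OR (NOT B OR B)) = 1 − 0.58 = 0.42

0.42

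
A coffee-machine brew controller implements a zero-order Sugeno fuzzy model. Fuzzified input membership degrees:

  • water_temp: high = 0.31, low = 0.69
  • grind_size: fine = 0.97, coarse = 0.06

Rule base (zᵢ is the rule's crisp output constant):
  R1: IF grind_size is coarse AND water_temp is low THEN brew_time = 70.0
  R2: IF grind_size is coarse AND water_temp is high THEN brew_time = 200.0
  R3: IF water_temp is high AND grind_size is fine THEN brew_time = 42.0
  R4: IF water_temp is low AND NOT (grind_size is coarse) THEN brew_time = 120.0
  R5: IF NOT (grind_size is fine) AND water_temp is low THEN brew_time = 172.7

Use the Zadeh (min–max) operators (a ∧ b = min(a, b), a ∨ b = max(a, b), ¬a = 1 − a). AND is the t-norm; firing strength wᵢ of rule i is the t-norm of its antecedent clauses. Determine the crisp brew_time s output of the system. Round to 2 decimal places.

R1 (z=70.0): coarse=0.06, low=0.69; AND[min(a, b)] → w = 0.06
R2 (z=200.0): coarse=0.06, high=0.31; AND[min(a, b)] → w = 0.06
R3 (z=42.0): high=0.31, fine=0.97; AND[min(a, b)] → w = 0.31
R4 (z=120.0): low=0.69, ¬coarse=1−0.06=0.94; AND[min(a, b)] → w = 0.69
R5 (z=172.7): ¬fine=1−0.97=0.03, low=0.69; AND[min(a, b)] → w = 0.03
Weighted average = (0.06·70.0 + 0.06·200.0 + 0.31·42.0 + 0.69·120.0 + 0.03·172.7) / (0.06 + 0.06 + 0.31 + 0.69 + 0.03)
  = 117.2010 / 1.1500 = 101.91

101.91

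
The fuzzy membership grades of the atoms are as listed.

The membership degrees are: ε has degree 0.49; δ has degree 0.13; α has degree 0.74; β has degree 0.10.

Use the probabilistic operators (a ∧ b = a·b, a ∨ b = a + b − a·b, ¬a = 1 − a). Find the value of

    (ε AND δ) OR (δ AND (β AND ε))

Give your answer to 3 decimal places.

ε AND δ = a·b on (0.4900, 0.1300) = 0.0637
β AND ε = a·b on (0.1000, 0.4900) = 0.0490
δ AND (β AND ε) = a·b on (0.1300, 0.0490) = 0.0064
(ε AND δ) OR (δ AND (β AND ε)) = a + b − a·b on (0.0637, 0.0064) = 0.0697

0.070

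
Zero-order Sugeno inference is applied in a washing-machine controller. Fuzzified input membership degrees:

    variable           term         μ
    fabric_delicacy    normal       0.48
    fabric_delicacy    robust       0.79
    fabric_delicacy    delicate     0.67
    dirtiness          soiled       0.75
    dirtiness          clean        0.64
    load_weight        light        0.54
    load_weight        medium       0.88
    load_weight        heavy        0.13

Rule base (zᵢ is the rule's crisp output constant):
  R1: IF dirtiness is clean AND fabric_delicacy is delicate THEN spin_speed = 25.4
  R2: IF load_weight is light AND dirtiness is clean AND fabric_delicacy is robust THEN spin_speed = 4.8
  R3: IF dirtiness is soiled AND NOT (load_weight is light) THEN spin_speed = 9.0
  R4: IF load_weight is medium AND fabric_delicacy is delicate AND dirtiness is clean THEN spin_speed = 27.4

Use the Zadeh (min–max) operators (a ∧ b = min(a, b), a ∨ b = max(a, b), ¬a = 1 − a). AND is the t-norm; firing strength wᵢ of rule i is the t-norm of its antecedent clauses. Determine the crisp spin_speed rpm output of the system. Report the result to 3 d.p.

17.774

R1 (z=25.4): clean=0.64, delicate=0.67; AND[min(a, b)] → w = 0.64
R2 (z=4.8): light=0.54, clean=0.64, robust=0.79; AND[min(a, b)] → w = 0.54
R3 (z=9.0): soiled=0.75, ¬light=1−0.54=0.46; AND[min(a, b)] → w = 0.46
R4 (z=27.4): medium=0.88, delicate=0.67, clean=0.64; AND[min(a, b)] → w = 0.64
Weighted average = (0.64·25.4 + 0.54·4.8 + 0.46·9.0 + 0.64·27.4) / (0.64 + 0.54 + 0.46 + 0.64)
  = 40.5240 / 2.2800 = 17.774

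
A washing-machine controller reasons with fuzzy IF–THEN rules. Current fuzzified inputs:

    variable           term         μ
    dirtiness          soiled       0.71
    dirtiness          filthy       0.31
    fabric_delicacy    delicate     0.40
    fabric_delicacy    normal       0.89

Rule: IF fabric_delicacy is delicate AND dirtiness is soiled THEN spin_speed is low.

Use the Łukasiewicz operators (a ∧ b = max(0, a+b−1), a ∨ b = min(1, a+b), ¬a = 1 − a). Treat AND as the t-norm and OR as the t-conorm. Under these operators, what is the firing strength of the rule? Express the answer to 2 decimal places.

0.11

firing strength: delicate=0.40, soiled=0.71; AND[max(0, a+b−1)] → w = 0.11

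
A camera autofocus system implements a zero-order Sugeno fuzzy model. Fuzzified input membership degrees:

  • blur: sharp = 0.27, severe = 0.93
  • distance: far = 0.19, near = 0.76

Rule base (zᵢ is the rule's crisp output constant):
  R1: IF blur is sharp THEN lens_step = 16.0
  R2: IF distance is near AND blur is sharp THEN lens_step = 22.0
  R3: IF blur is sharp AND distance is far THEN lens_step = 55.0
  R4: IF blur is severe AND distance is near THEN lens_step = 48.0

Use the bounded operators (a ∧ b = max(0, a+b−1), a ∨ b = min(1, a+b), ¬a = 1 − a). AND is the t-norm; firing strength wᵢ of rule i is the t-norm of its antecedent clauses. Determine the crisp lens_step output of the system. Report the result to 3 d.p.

R1 (z=16.0): sharp=0.27 → w = 0.27
R2 (z=22.0): near=0.76, sharp=0.27; AND[max(0, a+b−1)] → w = 0.03
R3 (z=55.0): sharp=0.27, far=0.19; AND[max(0, a+b−1)] → w = 0.00
R4 (z=48.0): severe=0.93, near=0.76; AND[max(0, a+b−1)] → w = 0.69
Weighted average = (0.27·16.0 + 0.03·22.0 + 0.00·55.0 + 0.69·48.0) / (0.27 + 0.03 + 0.00 + 0.69)
  = 38.1000 / 0.9900 = 38.485

38.485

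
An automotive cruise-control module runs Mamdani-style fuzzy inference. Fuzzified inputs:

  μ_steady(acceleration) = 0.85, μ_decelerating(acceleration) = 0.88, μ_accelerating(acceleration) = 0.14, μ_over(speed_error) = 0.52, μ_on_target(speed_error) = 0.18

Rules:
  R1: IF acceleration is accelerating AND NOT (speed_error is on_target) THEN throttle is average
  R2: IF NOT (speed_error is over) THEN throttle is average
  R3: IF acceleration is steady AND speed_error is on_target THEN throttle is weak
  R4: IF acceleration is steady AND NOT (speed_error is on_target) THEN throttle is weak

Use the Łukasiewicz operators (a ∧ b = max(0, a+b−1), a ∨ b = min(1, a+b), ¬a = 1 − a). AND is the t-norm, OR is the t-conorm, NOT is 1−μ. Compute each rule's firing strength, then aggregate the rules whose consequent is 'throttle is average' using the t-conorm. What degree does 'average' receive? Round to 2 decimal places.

0.48

R1: accelerating=0.14, ¬on_target=1−0.18=0.82; AND[max(0, a+b−1)] → w = 0.00
R2: ¬over=1−0.52=0.48 → w = 0.48
R3: steady=0.85, on_target=0.18; AND[max(0, a+b−1)] → w = 0.03
R4: steady=0.85, ¬on_target=1−0.18=0.82; AND[max(0, a+b−1)] → w = 0.67
Rules with consequent 'average': {R1, R2} → strengths 0.00, 0.48
Aggregate via t-conorm [min(1, a+b)]: 0.48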